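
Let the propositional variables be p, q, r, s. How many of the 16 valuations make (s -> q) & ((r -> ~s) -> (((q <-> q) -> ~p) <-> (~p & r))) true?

9

Initial set: {T ((s -> q) & ((r -> ~s) -> (((q <-> q) -> ~p) <-> (~p & r))))}.
T ((s -> q) & ((r -> ~s) -> (((q <-> q) -> ~p) <-> (~p & r)))): α-rule — add T (s -> q), T ((r -> ~s) -> (((q <-> q) -> ~p) <-> (~p & r))).
T (s -> q): β-rule — branch into F s  //  T q.
  branch 1 (add F s):
    T ((r -> ~s) -> (((q <-> q) -> ~p) <-> (~p & r))): β-rule — branch into F (r -> ~s)  //  T (((q <-> q) -> ~p) <-> (~p & r)).
      branch 1.1 (add F (r -> ~s)):
        F (r -> ~s): α-rule — add T r, F ~s.
        × closes — contains both s and ~s.
      branch 1.2 (add T (((q <-> q) -> ~p) <-> (~p & r))):
        T (((q <-> q) -> ~p) <-> (~p & r)): β-rule — branch into T ((q <-> q) -> ~p), T (~p & r)  //  F ((q <-> q) -> ~p), F (~p & r).
          branch 1.2.1 (add T ((q <-> q) -> ~p), T (~p & r)):
            T (~p & r): α-rule — add T ~p, T r.
            T ((q <-> q) -> ~p): β-rule — branch into F (q <-> q)  //  T ~p.
              branch 1.2.1.1 (add F (q <-> q)):
                F (q <-> q): β-rule — branch into T q, F q  //  F q, T q.
                  branch 1.2.1.1.1 (add T q, F q):
                    × closes — contains both q and ~q.
                  branch 1.2.1.1.2 (add F q, T q):
                    × closes — contains both q and ~q.
              branch 1.2.1.2 (add T ~p):
                ○ open, literals {p=F, r=T, s=F}.
          branch 1.2.2 (add F ((q <-> q) -> ~p), F (~p & r)):
            F ((q <-> q) -> ~p): α-rule — add T (q <-> q), F ~p.
            F (~p & r): β-rule — branch into F ~p  //  F r.
              branch 1.2.2.1 (add F ~p):
                T (q <-> q): β-rule — branch into T q, T q  //  F q, F q.
                  branch 1.2.2.1.1 (add T q, T q):
                    ○ open, literals {p=T, q=T, s=F}.
                  branch 1.2.2.1.2 (add F q, F q):
                    ○ open, literals {p=T, q=F, s=F}.
              branch 1.2.2.2 (add F r):
                T (q <-> q): β-rule — branch into T q, T q  //  F q, F q.
                  branch 1.2.2.2.1 (add T q, T q):
                    ○ open, literals {p=T, q=T, r=F, s=F}.
                  branch 1.2.2.2.2 (add F q, F q):
                    ○ open, literals {p=T, q=F, r=F, s=F}.
  branch 2 (add T q):
    T ((r -> ~s) -> (((q <-> q) -> ~p) <-> (~p & r))): β-rule — branch into F (r -> ~s)  //  T (((q <-> q) -> ~p) <-> (~p & r)).
      branch 2.1 (add F (r -> ~s)):
        F (r -> ~s): α-rule — add T r, F ~s.
        ○ open, literals {q=T, r=T, s=T}.
      branch 2.2 (add T (((q <-> q) -> ~p) <-> (~p & r))):
        T (((q <-> q) -> ~p) <-> (~p & r)): β-rule — branch into T ((q <-> q) -> ~p), T (~p & r)  //  F ((q <-> q) -> ~p), F (~p & r).
          branch 2.2.1 (add T ((q <-> q) -> ~p), T (~p & r)):
            T (~p & r): α-rule — add T ~p, T r.
            T ((q <-> q) -> ~p): β-rule — branch into F (q <-> q)  //  T ~p.
              branch 2.2.1.1 (add F (q <-> q)):
                F (q <-> q): β-rule — branch into T q, F q  //  F q, T q.
                  branch 2.2.1.1.1 (add T q, F q):
                    × closes — contains both q and ~q.
                  branch 2.2.1.1.2 (add F q, T q):
                    × closes — contains both q and ~q.
              branch 2.2.1.2 (add T ~p):
                ○ open, literals {p=F, q=T, r=T}.
          branch 2.2.2 (add F ((q <-> q) -> ~p), F (~p & r)):
            F ((q <-> q) -> ~p): α-rule — add T (q <-> q), F ~p.
            F (~p & r): β-rule — branch into F ~p  //  F r.
              branch 2.2.2.1 (add F ~p):
                T (q <-> q): β-rule — branch into T q, T q  //  F q, F q.
                  branch 2.2.2.1.1 (add T q, T q):
                    ○ open, literals {p=T, q=T}.
                  branch 2.2.2.1.2 (add F q, F q):
                    × closes — contains both q and ~q.
              branch 2.2.2.2 (add F r):
                T (q <-> q): β-rule — branch into T q, T q  //  F q, F q.
                  branch 2.2.2.2.1 (add T q, T q):
                    ○ open, literals {p=T, q=T, r=F}.
                  branch 2.2.2.2.2 (add F q, F q):
                    × closes — contains both q and ~q.
7 branches closed, 9 open.
Each open branch fixes some atoms; the unmentioned ones are free. Counting distinct full assignments: branch {p=F, r=T, s=F} (q) contributes 2 new; branch {p=T, q=T, s=F} (r) contributes 2 new; branch {p=T, q=F, s=F} (r) contributes 2 new; branch {p=T, q=T, r=F, s=F} (none free) contributes 0 new; branch {p=T, q=F, r=F, s=F} (none free) contributes 0 new; branch {q=T, r=T, s=T} (p) contributes 2 new; branch {p=F, q=T, r=T} (s) contributes 0 new; branch {p=T, q=T} (r, s) contributes 1 new; branch {p=T, q=T, r=F} (s) contributes 0 new. Total: 9.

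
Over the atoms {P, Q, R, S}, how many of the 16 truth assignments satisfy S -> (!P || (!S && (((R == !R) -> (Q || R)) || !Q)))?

12

Initial set: {(S -> (!P || (!S && (((R == !R) -> (Q || R)) || !Q))))}.
(S -> (!P || (!S && (((R == !R) -> (Q || R)) || !Q)))): β-rule — branch into !S  //  (!P || (!S && (((R == !R) -> (Q || R)) || !Q))).
  branch 1 (add !S):
    ○ open, literals {S=F}.
  branch 2 (add (!P || (!S && (((R == !R) -> (Q || R)) || !Q)))):
    (!P || (!S && (((R == !R) -> (Q || R)) || !Q))): β-rule — branch into !P  //  (!S && (((R == !R) -> (Q || R)) || !Q)).
      branch 2.1 (add !P):
        ○ open, literals {P=F}.
      branch 2.2 (add (!S && (((R == !R) -> (Q || R)) || !Q))):
        (!S && (((R == !R) -> (Q || R)) || !Q)): α-rule — add !S, (((R == !R) -> (Q || R)) || !Q).
        (((R == !R) -> (Q || R)) || !Q): β-rule — branch into ((R == !R) -> (Q || R))  //  !Q.
          branch 2.2.1 (add ((R == !R) -> (Q || R))):
            ((R == !R) -> (Q || R)): β-rule — branch into !(R == !R)  //  (Q || R).
              branch 2.2.1.1 (add !(R == !R)):
                !(R == !R): β-rule — branch into R, !!R  //  !R, !R.
                  branch 2.2.1.1.1 (add R, !!R):
                    ○ open, literals {R=T, S=F}.
                  branch 2.2.1.1.2 (add !R, !R):
                    ○ open, literals {R=F, S=F}.
              branch 2.2.1.2 (add (Q || R)):
                (Q || R): β-rule — branch into Q  //  R.
                  branch 2.2.1.2.1 (add Q):
                    ○ open, literals {Q=T, S=F}.
                  branch 2.2.1.2.2 (add R):
                    ○ open, literals {R=T, S=F}.
          branch 2.2.2 (add !Q):
            ○ open, literals {Q=F, S=F}.
0 branches closed, 7 open.
Each open branch fixes some atoms; the unmentioned ones are free. Counting distinct full assignments: branch {S=F} (P, Q, R) contributes 8 new; branch {P=F} (Q, R, S) contributes 4 new; branch {R=T, S=F} (P, Q) contributes 0 new; branch {R=F, S=F} (P, Q) contributes 0 new; branch {Q=T, S=F} (P, R) contributes 0 new; branch {R=T, S=F} (P, Q) contributes 0 new; branch {Q=F, S=F} (P, R) contributes 0 new. Total: 12.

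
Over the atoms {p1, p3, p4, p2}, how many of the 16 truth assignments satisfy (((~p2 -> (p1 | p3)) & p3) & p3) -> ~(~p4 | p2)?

10

Initial set: {((((~p2 -> (p1 | p3)) & p3) & p3) -> ~(~p4 | p2))}.
((((~p2 -> (p1 | p3)) & p3) & p3) -> ~(~p4 | p2)): β-rule — branch into ~(((~p2 -> (p1 | p3)) & p3) & p3)  //  ~(~p4 | p2).
  branch 1 (add ~(((~p2 -> (p1 | p3)) & p3) & p3)):
    ~(((~p2 -> (p1 | p3)) & p3) & p3): β-rule — branch into ~((~p2 -> (p1 | p3)) & p3)  //  ~p3.
      branch 1.1 (add ~((~p2 -> (p1 | p3)) & p3)):
        ~((~p2 -> (p1 | p3)) & p3): β-rule — branch into ~(~p2 -> (p1 | p3))  //  ~p3.
          branch 1.1.1 (add ~(~p2 -> (p1 | p3))):
            ~(~p2 -> (p1 | p3)): α-rule — add ~p2, ~(p1 | p3).
            ~(p1 | p3): α-rule — add ~p1, ~p3.
            ○ open, literals {p1=F, p2=F, p3=F}.
          branch 1.1.2 (add ~p3):
            ○ open, literals {p3=F}.
      branch 1.2 (add ~p3):
        ○ open, literals {p3=F}.
  branch 2 (add ~(~p4 | p2)):
    ~(~p4 | p2): α-rule — add ~~p4, ~p2.
    ○ open, literals {p2=F, p4=T}.
0 branches closed, 4 open.
Each open branch fixes some atoms; the unmentioned ones are free. Counting distinct full assignments: branch {p1=F, p2=F, p3=F} (p4) contributes 2 new; branch {p3=F} (p1, p4, p2) contributes 6 new; branch {p3=F} (p1, p4, p2) contributes 0 new; branch {p2=F, p4=T} (p1, p3) contributes 2 new. Total: 10.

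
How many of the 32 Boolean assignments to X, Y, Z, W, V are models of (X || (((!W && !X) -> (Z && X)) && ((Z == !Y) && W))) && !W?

Initial set: {((X || (((!W && !X) -> (Z && X)) && ((Z == !Y) && W))) && !W)}.
((X || (((!W && !X) -> (Z && X)) && ((Z == !Y) && W))) && !W): α-rule — add (X || (((!W && !X) -> (Z && X)) && ((Z == !Y) && W))), !W.
(X || (((!W && !X) -> (Z && X)) && ((Z == !Y) && W))): β-rule — branch into X  //  (((!W && !X) -> (Z && X)) && ((Z == !Y) && W)).
  branch 1 (add X):
    ○ open, literals {W=F, X=T}.
  branch 2 (add (((!W && !X) -> (Z && X)) && ((Z == !Y) && W))):
    (((!W && !X) -> (Z && X)) && ((Z == !Y) && W)): α-rule — add ((!W && !X) -> (Z && X)), ((Z == !Y) && W).
    ((Z == !Y) && W): α-rule — add (Z == !Y), W.
    × closes — contains both W and !W.
1 branch closed, 1 open.
Each open branch fixes some atoms; the unmentioned ones are free. Counting distinct full assignments: branch {W=F, X=T} (Y, Z, V) contributes 8 new. Total: 8.

8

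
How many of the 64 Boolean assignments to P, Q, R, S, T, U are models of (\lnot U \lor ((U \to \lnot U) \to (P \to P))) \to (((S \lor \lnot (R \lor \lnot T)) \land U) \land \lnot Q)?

Initial set: {((\lnot U \lor ((U \to \lnot U) \to (P \to P))) \to (((S \lor \lnot (R \lor \lnot T)) \land U) \land \lnot Q))}.
((\lnot U \lor ((U \to \lnot U) \to (P \to P))) \to (((S \lor \lnot (R \lor \lnot T)) \land U) \land \lnot Q)): β-rule — branch into \lnot (\lnot U \lor ((U \to \lnot U) \to (P \to P)))  //  (((S \lor \lnot (R \lor \lnot T)) \land U) \land \lnot Q).
  branch 1 (add \lnot (\lnot U \lor ((U \to \lnot U) \to (P \to P)))):
    \lnot (\lnot U \lor ((U \to \lnot U) \to (P \to P))): α-rule — add \lnot \lnot U, \lnot ((U \to \lnot U) \to (P \to P)).
    \lnot ((U \to \lnot U) \to (P \to P)): α-rule — add (U \to \lnot U), \lnot (P \to P).
    \lnot (P \to P): α-rule — add P, \lnot P.
    × closes — contains both P and \lnot P.
  branch 2 (add (((S \lor \lnot (R \lor \lnot T)) \land U) \land \lnot Q)):
    (((S \lor \lnot (R \lor \lnot T)) \land U) \land \lnot Q): α-rule — add ((S \lor \lnot (R \lor \lnot T)) \land U), \lnot Q.
    ((S \lor \lnot (R \lor \lnot T)) \land U): α-rule — add (S \lor \lnot (R \lor \lnot T)), U.
    (S \lor \lnot (R \lor \lnot T)): β-rule — branch into S  //  \lnot (R \lor \lnot T).
      branch 2.1 (add S):
        ○ open, literals {Q=0, S=1, U=1}.
      branch 2.2 (add \lnot (R \lor \lnot T)):
        \lnot (R \lor \lnot T): α-rule — add \lnot R, \lnot \lnot T.
        ○ open, literals {Q=0, R=0, T=1, U=1}.
1 branch closed, 2 open.
Each open branch fixes some atoms; the unmentioned ones are free. Counting distinct full assignments: branch {Q=0, S=1, U=1} (P, R, T) contributes 8 new; branch {Q=0, R=0, T=1, U=1} (P, S) contributes 2 new. Total: 10.

10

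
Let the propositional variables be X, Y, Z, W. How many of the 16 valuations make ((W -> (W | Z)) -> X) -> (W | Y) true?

Initial set: {(((W -> (W | Z)) -> X) -> (W | Y))}.
(((W -> (W | Z)) -> X) -> (W | Y)): β-rule — branch into ~((W -> (W | Z)) -> X)  //  (W | Y).
  branch 1 (add ~((W -> (W | Z)) -> X)):
    ~((W -> (W | Z)) -> X): α-rule — add (W -> (W | Z)), ~X.
    (W -> (W | Z)): β-rule — branch into ~W  //  (W | Z).
      branch 1.1 (add ~W):
        ○ open, literals {W=F, X=F}.
      branch 1.2 (add (W | Z)):
        (W | Z): β-rule — branch into W  //  Z.
          branch 1.2.1 (add W):
            ○ open, literals {W=T, X=F}.
          branch 1.2.2 (add Z):
            ○ open, literals {X=F, Z=T}.
  branch 2 (add (W | Y)):
    (W | Y): β-rule — branch into W  //  Y.
      branch 2.1 (add W):
        ○ open, literals {W=T}.
      branch 2.2 (add Y):
        ○ open, literals {Y=T}.
0 branches closed, 5 open.
Each open branch fixes some atoms; the unmentioned ones are free. Counting distinct full assignments: branch {W=F, X=F} (Y, Z) contributes 4 new; branch {W=T, X=F} (Y, Z) contributes 4 new; branch {X=F, Z=T} (Y, W) contributes 0 new; branch {W=T} (X, Y, Z) contributes 4 new; branch {Y=T} (X, Z, W) contributes 2 new. Total: 14.

14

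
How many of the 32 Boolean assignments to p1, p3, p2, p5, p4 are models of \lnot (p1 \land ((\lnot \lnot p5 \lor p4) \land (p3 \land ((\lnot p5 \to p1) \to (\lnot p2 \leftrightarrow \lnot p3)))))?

Initial set: {\lnot (p1 \land ((\lnot \lnot p5 \lor p4) \land (p3 \land ((\lnot p5 \to p1) \to (\lnot p2 \leftrightarrow \lnot p3)))))}.
\lnot (p1 \land ((\lnot \lnot p5 \lor p4) \land (p3 \land ((\lnot p5 \to p1) \to (\lnot p2 \leftrightarrow \lnot p3))))): β-rule — branch into \lnot p1  //  \lnot ((\lnot \lnot p5 \lor p4) \land (p3 \land ((\lnot p5 \to p1) \to (\lnot p2 \leftrightarrow \lnot p3)))).
  branch 1 (add \lnot p1):
    ○ open, literals {p1=F}.
  branch 2 (add \lnot ((\lnot \lnot p5 \lor p4) \land (p3 \land ((\lnot p5 \to p1) \to (\lnot p2 \leftrightarrow \lnot p3))))):
    \lnot ((\lnot \lnot p5 \lor p4) \land (p3 \land ((\lnot p5 \to p1) \to (\lnot p2 \leftrightarrow \lnot p3)))): β-rule — branch into \lnot (\lnot \lnot p5 \lor p4)  //  \lnot (p3 \land ((\lnot p5 \to p1) \to (\lnot p2 \leftrightarrow \lnot p3))).
      branch 2.1 (add \lnot (\lnot \lnot p5 \lor p4)):
        \lnot (\lnot \lnot p5 \lor p4): α-rule — add \lnot \lnot \lnot p5, \lnot p4.
        \lnot \lnot \lnot p5: drop double negation, giving \lnot p5.
        ○ open, literals {p4=F, p5=F}.
      branch 2.2 (add \lnot (p3 \land ((\lnot p5 \to p1) \to (\lnot p2 \leftrightarrow \lnot p3)))):
        \lnot (p3 \land ((\lnot p5 \to p1) \to (\lnot p2 \leftrightarrow \lnot p3))): β-rule — branch into \lnot p3  //  \lnot ((\lnot p5 \to p1) \to (\lnot p2 \leftrightarrow \lnot p3)).
          branch 2.2.1 (add \lnot p3):
            ○ open, literals {p3=F}.
          branch 2.2.2 (add \lnot ((\lnot p5 \to p1) \to (\lnot p2 \leftrightarrow \lnot p3))):
            \lnot ((\lnot p5 \to p1) \to (\lnot p2 \leftrightarrow \lnot p3)): α-rule — add (\lnot p5 \to p1), \lnot (\lnot p2 \leftrightarrow \lnot p3).
            (\lnot p5 \to p1): β-rule — branch into \lnot \lnot p5  //  p1.
              branch 2.2.2.1 (add \lnot \lnot p5):
                \lnot (\lnot p2 \leftrightarrow \lnot p3): β-rule — branch into \lnot p2, \lnot \lnot p3  //  \lnot \lnot p2, \lnot p3.
                  branch 2.2.2.1.1 (add \lnot p2, \lnot \lnot p3):
                    ○ open, literals {p2=F, p3=T, p5=T}.
                  branch 2.2.2.1.2 (add \lnot \lnot p2, \lnot p3):
                    ○ open, literals {p2=T, p3=F, p5=T}.
              branch 2.2.2.2 (add p1):
                \lnot (\lnot p2 \leftrightarrow \lnot p3): β-rule — branch into \lnot p2, \lnot \lnot p3  //  \lnot \lnot p2, \lnot p3.
                  branch 2.2.2.2.1 (add \lnot p2, \lnot \lnot p3):
                    ○ open, literals {p1=T, p2=F, p3=T}.
                  branch 2.2.2.2.2 (add \lnot \lnot p2, \lnot p3):
                    ○ open, literals {p1=T, p2=T, p3=F}.
0 branches closed, 7 open.
Each open branch fixes some atoms; the unmentioned ones are free. Counting distinct full assignments: branch {p1=F} (p3, p2, p5, p4) contributes 16 new; branch {p4=F, p5=F} (p1, p3, p2) contributes 4 new; branch {p3=F} (p1, p2, p5, p4) contributes 6 new; branch {p2=F, p3=T, p5=T} (p1, p4) contributes 2 new; branch {p2=T, p3=F, p5=T} (p1, p4) contributes 0 new; branch {p1=T, p2=F, p3=T} (p5, p4) contributes 1 new; branch {p1=T, p2=T, p3=F} (p5, p4) contributes 0 new. Total: 29.

29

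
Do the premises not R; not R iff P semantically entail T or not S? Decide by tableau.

Initial set: {not R; (not R iff P); not (T or not S)}.
not (T or not S): α-rule — add not T, not not S.
(not R iff P): β-rule — branch into not R, P  //  not not R, not P.
  branch 1 (add not R, P):
    ○ open, literals {P=T, R=F, S=T, T=F}.
  branch 2 (add not not R, not P):
    × closes — contains both R and not R.
1 branch closed, 1 open.
An open branch gives a countermodel: P=T, R=F, S=T, T=F (unmentioned atoms arbitrary); the premises hold there but the conclusion fails.

No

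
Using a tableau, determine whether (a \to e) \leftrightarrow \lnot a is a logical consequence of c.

Initial set: {T c; F ((a \to e) \leftrightarrow \lnot a)}.
F ((a \to e) \leftrightarrow \lnot a): β-rule — branch into T (a \to e), F \lnot a  //  F (a \to e), T \lnot a.
  branch 1 (add T (a \to e), F \lnot a):
    T (a \to e): β-rule — branch into F a  //  T e.
      branch 1.1 (add F a):
        × closes — contains both a and \lnot a.
      branch 1.2 (add T e):
        ○ open, literals {a=1, c=1, e=1}.
  branch 2 (add F (a \to e), T \lnot a):
    F (a \to e): α-rule — add T a, F e.
    × closes — contains both a and \lnot a.
2 branches closed, 1 open.
An open branch gives a countermodel: a=1, c=1, e=1 (unmentioned atoms arbitrary); the premises hold there but the conclusion fails.

No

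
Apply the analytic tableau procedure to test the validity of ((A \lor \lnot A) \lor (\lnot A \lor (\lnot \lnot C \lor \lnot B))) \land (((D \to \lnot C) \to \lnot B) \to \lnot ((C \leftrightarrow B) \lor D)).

Not valid

Assume the negation and expand:
Initial set: {F (((A \lor \lnot A) \lor (\lnot A \lor (\lnot \lnot C \lor \lnot B))) \land (((D \to \lnot C) \to \lnot B) \to \lnot ((C \leftrightarrow B) \lor D)))}.
F (((A \lor \lnot A) \lor (\lnot A \lor (\lnot \lnot C \lor \lnot B))) \land (((D \to \lnot C) \to \lnot B) \to \lnot ((C \leftrightarrow B) \lor D))): β-rule — branch into F ((A \lor \lnot A) \lor (\lnot A \lor (\lnot \lnot C \lor \lnot B)))  //  F (((D \to \lnot C) \to \lnot B) \to \lnot ((C \leftrightarrow B) \lor D)).
  branch 1 (add F ((A \lor \lnot A) \lor (\lnot A \lor (\lnot \lnot C \lor \lnot B)))):
    F ((A \lor \lnot A) \lor (\lnot A \lor (\lnot \lnot C \lor \lnot B))): α-rule — add F (A \lor \lnot A), F (\lnot A \lor (\lnot \lnot C \lor \lnot B)).
    F (A \lor \lnot A): α-rule — add F A, F \lnot A.
    × closes — contains both A and \lnot A.
  branch 2 (add F (((D \to \lnot C) \to \lnot B) \to \lnot ((C \leftrightarrow B) \lor D))):
    F (((D \to \lnot C) \to \lnot B) \to \lnot ((C \leftrightarrow B) \lor D)): α-rule — add T ((D \to \lnot C) \to \lnot B), F \lnot ((C \leftrightarrow B) \lor D).
    T ((D \to \lnot C) \to \lnot B): β-rule — branch into F (D \to \lnot C)  //  T \lnot B.
      branch 2.1 (add F (D \to \lnot C)):
        F (D \to \lnot C): α-rule — add T D, F \lnot C.
        F \lnot ((C \leftrightarrow B) \lor D): β-rule — branch into T (C \leftrightarrow B)  //  T D.
          branch 2.1.1 (add T (C \leftrightarrow B)):
            T (C \leftrightarrow B): β-rule — branch into T C, T B  //  F C, F B.
              branch 2.1.1.1 (add T C, T B):
                ○ open, literals {B=1, C=1, D=1}.
              branch 2.1.1.2 (add F C, F B):
                × closes — contains both C and \lnot C.
          branch 2.1.2 (add T D):
            ○ open, literals {C=1, D=1}.
      branch 2.2 (add T \lnot B):
        F \lnot ((C \leftrightarrow B) \lor D): β-rule — branch into T (C \leftrightarrow B)  //  T D.
          branch 2.2.1 (add T (C \leftrightarrow B)):
            T (C \leftrightarrow B): β-rule — branch into T C, T B  //  F C, F B.
              branch 2.2.1.1 (add T C, T B):
                × closes — contains both B and \lnot B.
              branch 2.2.1.2 (add F C, F B):
                ○ open, literals {B=0, C=0}.
          branch 2.2.2 (add T D):
            ○ open, literals {B=0, D=1}.
3 branches closed, 4 open.
An open branch gives a countermodel: B=1, C=1, D=1 (unmentioned atoms arbitrary); under it the original formula is false.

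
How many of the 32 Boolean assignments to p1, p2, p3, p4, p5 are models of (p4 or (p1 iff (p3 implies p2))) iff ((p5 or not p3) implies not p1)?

Initial set: {((p4 or (p1 iff (p3 implies p2))) iff ((p5 or not p3) implies not p1))}.
((p4 or (p1 iff (p3 implies p2))) iff ((p5 or not p3) implies not p1)): β-rule — branch into (p4 or (p1 iff (p3 implies p2))), ((p5 or not p3) implies not p1)  //  not (p4 or (p1 iff (p3 implies p2))), not ((p5 or not p3) implies not p1).
  branch 1 (add (p4 or (p1 iff (p3 implies p2))), ((p5 or not p3) implies not p1)):
    (p4 or (p1 iff (p3 implies p2))): β-rule — branch into p4  //  (p1 iff (p3 implies p2)).
      branch 1.1 (add p4):
        ((p5 or not p3) implies not p1): β-rule — branch into not (p5 or not p3)  //  not p1.
          branch 1.1.1 (add not (p5 or not p3)):
            not (p5 or not p3): α-rule — add not p5, not not p3.
            ○ open, literals {p3=T, p4=T, p5=F}.
          branch 1.1.2 (add not p1):
            ○ open, literals {p1=F, p4=T}.
      branch 1.2 (add (p1 iff (p3 implies p2))):
        ((p5 or not p3) implies not p1): β-rule — branch into not (p5 or not p3)  //  not p1.
          branch 1.2.1 (add not (p5 or not p3)):
            not (p5 or not p3): α-rule — add not p5, not not p3.
            (p1 iff (p3 implies p2)): β-rule — branch into p1, (p3 implies p2)  //  not p1, not (p3 implies p2).
              branch 1.2.1.1 (add p1, (p3 implies p2)):
                (p3 implies p2): β-rule — branch into not p3  //  p2.
                  branch 1.2.1.1.1 (add not p3):
                    × closes — contains both p3 and not p3.
                  branch 1.2.1.1.2 (add p2):
                    ○ open, literals {p1=T, p2=T, p3=T, p5=F}.
              branch 1.2.1.2 (add not p1, not (p3 implies p2)):
                not (p3 implies p2): α-rule — add p3, not p2.
                ○ open, literals {p1=F, p2=F, p3=T, p5=F}.
          branch 1.2.2 (add not p1):
            (p1 iff (p3 implies p2)): β-rule — branch into p1, (p3 implies p2)  //  not p1, not (p3 implies p2).
              branch 1.2.2.1 (add p1, (p3 implies p2)):
                × closes — contains both p1 and not p1.
              branch 1.2.2.2 (add not p1, not (p3 implies p2)):
                not (p3 implies p2): α-rule — add p3, not p2.
                ○ open, literals {p1=F, p2=F, p3=T}.
  branch 2 (add not (p4 or (p1 iff (p3 implies p2))), not ((p5 or not p3) implies not p1)):
    not (p4 or (p1 iff (p3 implies p2))): α-rule — add not p4, not (p1 iff (p3 implies p2)).
    not ((p5 or not p3) implies not p1): α-rule — add (p5 or not p3), not not p1.
    not (p1 iff (p3 implies p2)): β-rule — branch into p1, not (p3 implies p2)  //  not p1, (p3 implies p2).
      branch 2.1 (add p1, not (p3 implies p2)):
        not (p3 implies p2): α-rule — add p3, not p2.
        (p5 or not p3): β-rule — branch into p5  //  not p3.
          branch 2.1.1 (add p5):
            ○ open, literals {p1=T, p2=F, p3=T, p4=F, p5=T}.
          branch 2.1.2 (add not p3):
            × closes — contains both p3 and not p3.
      branch 2.2 (add not p1, (p3 implies p2)):
        × closes — contains both p1 and not p1.
4 branches closed, 6 open.
Each open branch fixes some atoms; the unmentioned ones are free. Counting distinct full assignments: branch {p3=T, p4=T, p5=F} (p1, p2) contributes 4 new; branch {p1=F, p4=T} (p2, p3, p5) contributes 6 new; branch {p1=T, p2=T, p3=T, p5=F} (p4) contributes 1 new; branch {p1=F, p2=F, p3=T, p5=F} (p4) contributes 1 new; branch {p1=F, p2=F, p3=T} (p4, p5) contributes 1 new; branch {p1=T, p2=F, p3=T, p4=F, p5=T} (none free) contributes 1 new. Total: 14.

14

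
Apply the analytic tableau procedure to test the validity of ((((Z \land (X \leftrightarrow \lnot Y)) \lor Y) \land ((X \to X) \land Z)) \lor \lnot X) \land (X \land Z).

Not valid

Assume the negation and expand:
Initial set: {\lnot (((((Z \land (X \leftrightarrow \lnot Y)) \lor Y) \land ((X \to X) \land Z)) \lor \lnot X) \land (X \land Z))}.
\lnot (((((Z \land (X \leftrightarrow \lnot Y)) \lor Y) \land ((X \to X) \land Z)) \lor \lnot X) \land (X \land Z)): β-rule — branch into \lnot ((((Z \land (X \leftrightarrow \lnot Y)) \lor Y) \land ((X \to X) \land Z)) \lor \lnot X)  //  \lnot (X \land Z).
  branch 1 (add \lnot ((((Z \land (X \leftrightarrow \lnot Y)) \lor Y) \land ((X \to X) \land Z)) \lor \lnot X)):
    \lnot ((((Z \land (X \leftrightarrow \lnot Y)) \lor Y) \land ((X \to X) \land Z)) \lor \lnot X): α-rule — add \lnot (((Z \land (X \leftrightarrow \lnot Y)) \lor Y) \land ((X \to X) \land Z)), \lnot \lnot X.
    \lnot (((Z \land (X \leftrightarrow \lnot Y)) \lor Y) \land ((X \to X) \land Z)): β-rule — branch into \lnot ((Z \land (X \leftrightarrow \lnot Y)) \lor Y)  //  \lnot ((X \to X) \land Z).
      branch 1.1 (add \lnot ((Z \land (X \leftrightarrow \lnot Y)) \lor Y)):
        \lnot ((Z \land (X \leftrightarrow \lnot Y)) \lor Y): α-rule — add \lnot (Z \land (X \leftrightarrow \lnot Y)), \lnot Y.
        \lnot (Z \land (X \leftrightarrow \lnot Y)): β-rule — branch into \lnot Z  //  \lnot (X \leftrightarrow \lnot Y).
          branch 1.1.1 (add \lnot Z):
            ○ open, literals {X=T, Y=F, Z=F}.
          branch 1.1.2 (add \lnot (X \leftrightarrow \lnot Y)):
            \lnot (X \leftrightarrow \lnot Y): β-rule — branch into X, \lnot \lnot Y  //  \lnot X, \lnot Y.
              branch 1.1.2.1 (add X, \lnot \lnot Y):
                × closes — contains both Y and \lnot Y.
              branch 1.1.2.2 (add \lnot X, \lnot Y):
                × closes — contains both X and \lnot X.
      branch 1.2 (add \lnot ((X \to X) \land Z)):
        \lnot ((X \to X) \land Z): β-rule — branch into \lnot (X \to X)  //  \lnot Z.
          branch 1.2.1 (add \lnot (X \to X)):
            \lnot (X \to X): α-rule — add X, \lnot X.
            × closes — contains both X and \lnot X.
          branch 1.2.2 (add \lnot Z):
            ○ open, literals {X=T, Z=F}.
  branch 2 (add \lnot (X \land Z)):
    \lnot (X \land Z): β-rule — branch into \lnot X  //  \lnot Z.
      branch 2.1 (add \lnot X):
        ○ open, literals {X=F}.
      branch 2.2 (add \lnot Z):
        ○ open, literals {Z=F}.
3 branches closed, 4 open.
An open branch gives a countermodel: X=T, Y=F, Z=F (unmentioned atoms arbitrary); under it the original formula is false.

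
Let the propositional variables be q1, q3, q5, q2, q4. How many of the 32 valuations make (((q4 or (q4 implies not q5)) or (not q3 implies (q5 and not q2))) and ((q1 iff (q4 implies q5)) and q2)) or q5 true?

20

Initial set: {((((q4 or (q4 implies not q5)) or (not q3 implies (q5 and not q2))) and ((q1 iff (q4 implies q5)) and q2)) or q5)}.
((((q4 or (q4 implies not q5)) or (not q3 implies (q5 and not q2))) and ((q1 iff (q4 implies q5)) and q2)) or q5): β-rule — branch into (((q4 or (q4 implies not q5)) or (not q3 implies (q5 and not q2))) and ((q1 iff (q4 implies q5)) and q2))  //  q5.
  branch 1 (add (((q4 or (q4 implies not q5)) or (not q3 implies (q5 and not q2))) and ((q1 iff (q4 implies q5)) and q2))):
    (((q4 or (q4 implies not q5)) or (not q3 implies (q5 and not q2))) and ((q1 iff (q4 implies q5)) and q2)): α-rule — add ((q4 or (q4 implies not q5)) or (not q3 implies (q5 and not q2))), ((q1 iff (q4 implies q5)) and q2).
    ((q1 iff (q4 implies q5)) and q2): α-rule — add (q1 iff (q4 implies q5)), q2.
    ((q4 or (q4 implies not q5)) or (not q3 implies (q5 and not q2))): β-rule — branch into (q4 or (q4 implies not q5))  //  (not q3 implies (q5 and not q2)).
      branch 1.1 (add (q4 or (q4 implies not q5))):
        (q1 iff (q4 implies q5)): β-rule — branch into q1, (q4 implies q5)  //  not q1, not (q4 implies q5).
          branch 1.1.1 (add q1, (q4 implies q5)):
            (q4 or (q4 implies not q5)): β-rule — branch into q4  //  (q4 implies not q5).
              branch 1.1.1.1 (add q4):
                (q4 implies q5): β-rule — branch into not q4  //  q5.
                  branch 1.1.1.1.1 (add not q4):
                    × closes — contains both q4 and not q4.
                  branch 1.1.1.1.2 (add q5):
                    ○ open, literals {q1=T, q2=T, q4=T, q5=T}.
              branch 1.1.1.2 (add (q4 implies not q5)):
                (q4 implies q5): β-rule — branch into not q4  //  q5.
                  branch 1.1.1.2.1 (add not q4):
                    (q4 implies not q5): β-rule — branch into not q4  //  not q5.
                      branch 1.1.1.2.1.1 (add not q4):
                        ○ open, literals {q1=T, q2=T, q4=F}.
                      branch 1.1.1.2.1.2 (add not q5):
                        ○ open, literals {q1=T, q2=T, q4=F, q5=F}.
                  branch 1.1.1.2.2 (add q5):
                    (q4 implies not q5): β-rule — branch into not q4  //  not q5.
                      branch 1.1.1.2.2.1 (add not q4):
                        ○ open, literals {q1=T, q2=T, q4=F, q5=T}.
                      branch 1.1.1.2.2.2 (add not q5):
                        × closes — contains both q5 and not q5.
          branch 1.1.2 (add not q1, not (q4 implies q5)):
            not (q4 implies q5): α-rule — add q4, not q5.
            (q4 or (q4 implies not q5)): β-rule — branch into q4  //  (q4 implies not q5).
              branch 1.1.2.1 (add q4):
                ○ open, literals {q1=F, q2=T, q4=T, q5=F}.
              branch 1.1.2.2 (add (q4 implies not q5)):
                (q4 implies not q5): β-rule — branch into not q4  //  not q5.
                  branch 1.1.2.2.1 (add not q4):
                    × closes — contains both q4 and not q4.
                  branch 1.1.2.2.2 (add not q5):
                    ○ open, literals {q1=F, q2=T, q4=T, q5=F}.
      branch 1.2 (add (not q3 implies (q5 and not q2))):
        (q1 iff (q4 implies q5)): β-rule — branch into q1, (q4 implies q5)  //  not q1, not (q4 implies q5).
          branch 1.2.1 (add q1, (q4 implies q5)):
            (not q3 implies (q5 and not q2)): β-rule — branch into not not q3  //  (q5 and not q2).
              branch 1.2.1.1 (add not not q3):
                (q4 implies q5): β-rule — branch into not q4  //  q5.
                  branch 1.2.1.1.1 (add not q4):
                    ○ open, literals {q1=T, q2=T, q3=T, q4=F}.
                  branch 1.2.1.1.2 (add q5):
                    ○ open, literals {q1=T, q2=T, q3=T, q5=T}.
              branch 1.2.1.2 (add (q5 and not q2)):
                (q5 and not q2): α-rule — add q5, not q2.
                × closes — contains both q2 and not q2.
          branch 1.2.2 (add not q1, not (q4 implies q5)):
            not (q4 implies q5): α-rule — add q4, not q5.
            (not q3 implies (q5 and not q2)): β-rule — branch into not not q3  //  (q5 and not q2).
              branch 1.2.2.1 (add not not q3):
                ○ open, literals {q1=F, q2=T, q3=T, q4=T, q5=F}.
              branch 1.2.2.2 (add (q5 and not q2)):
                (q5 and not q2): α-rule — add q5, not q2.
                × closes — contains both q5 and not q5.
  branch 2 (add q5):
    ○ open, literals {q5=T}.
5 branches closed, 10 open.
Each open branch fixes some atoms; the unmentioned ones are free. Counting distinct full assignments: branch {q1=T, q2=T, q4=T, q5=T} (q3) contributes 2 new; branch {q1=T, q2=T, q4=F} (q3, q5) contributes 4 new; branch {q1=T, q2=T, q4=F, q5=F} (q3) contributes 0 new; branch {q1=T, q2=T, q4=F, q5=T} (q3) contributes 0 new; branch {q1=F, q2=T, q4=T, q5=F} (q3) contributes 2 new; branch {q1=F, q2=T, q4=T, q5=F} (q3) contributes 0 new; branch {q1=T, q2=T, q3=T, q4=F} (q5) contributes 0 new; branch {q1=T, q2=T, q3=T, q5=T} (q4) contributes 0 new; branch {q1=F, q2=T, q3=T, q4=T, q5=F} (none free) contributes 0 new; branch {q5=T} (q1, q3, q2, q4) contributes 12 new. Total: 20.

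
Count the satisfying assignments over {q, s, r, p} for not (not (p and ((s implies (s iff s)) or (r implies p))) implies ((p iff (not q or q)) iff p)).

Initial set: {not (not (p and ((s implies (s iff s)) or (r implies p))) implies ((p iff (not q or q)) iff p))}.
not (not (p and ((s implies (s iff s)) or (r implies p))) implies ((p iff (not q or q)) iff p)): α-rule — add not (p and ((s implies (s iff s)) or (r implies p))), not ((p iff (not q or q)) iff p).
not (p and ((s implies (s iff s)) or (r implies p))): β-rule — branch into not p  //  not ((s implies (s iff s)) or (r implies p)).
  branch 1 (add not p):
    not ((p iff (not q or q)) iff p): β-rule — branch into (p iff (not q or q)), not p  //  not (p iff (not q or q)), p.
      branch 1.1 (add (p iff (not q or q)), not p):
        (p iff (not q or q)): β-rule — branch into p, (not q or q)  //  not p, not (not q or q).
          branch 1.1.1 (add p, (not q or q)):
            × closes — contains both p and not p.
          branch 1.1.2 (add not p, not (not q or q)):
            not (not q or q): α-rule — add not not q, not q.
            × closes — contains both q and not q.
      branch 1.2 (add not (p iff (not q or q)), p):
        × closes — contains both p and not p.
  branch 2 (add not ((s implies (s iff s)) or (r implies p))):
    not ((s implies (s iff s)) or (r implies p)): α-rule — add not (s implies (s iff s)), not (r implies p).
    not (s implies (s iff s)): α-rule — add s, not (s iff s).
    not (r implies p): α-rule — add r, not p.
    not ((p iff (not q or q)) iff p): β-rule — branch into (p iff (not q or q)), not p  //  not (p iff (not q or q)), p.
      branch 2.1 (add (p iff (not q or q)), not p):
        not (s iff s): β-rule — branch into s, not s  //  not s, s.
          branch 2.1.1 (add s, not s):
            × closes — contains both s and not s.
          branch 2.1.2 (add not s, s):
            × closes — contains both s and not s.
      branch 2.2 (add not (p iff (not q or q)), p):
        × closes — contains both p and not p.
All 6 branches close.
No open branches: the formula has 0 satisfying assignments.

0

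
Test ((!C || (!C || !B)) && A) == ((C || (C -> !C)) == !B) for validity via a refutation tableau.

Assume the negation and expand:
Initial set: {!(((!C || (!C || !B)) && A) == ((C || (C -> !C)) == !B))}.
!(((!C || (!C || !B)) && A) == ((C || (C -> !C)) == !B)): β-rule — branch into ((!C || (!C || !B)) && A), !((C || (C -> !C)) == !B)  //  !((!C || (!C || !B)) && A), ((C || (C -> !C)) == !B).
  branch 1 (add ((!C || (!C || !B)) && A), !((C || (C -> !C)) == !B)):
    ((!C || (!C || !B)) && A): α-rule — add (!C || (!C || !B)), A.
    !((C || (C -> !C)) == !B): β-rule — branch into (C || (C -> !C)), !!B  //  !(C || (C -> !C)), !B.
      branch 1.1 (add (C || (C -> !C)), !!B):
        (!C || (!C || !B)): β-rule — branch into !C  //  (!C || !B).
          branch 1.1.1 (add !C):
            (C || (C -> !C)): β-rule — branch into C  //  (C -> !C).
              branch 1.1.1.1 (add C):
                × closes — contains both C and !C.
              branch 1.1.1.2 (add (C -> !C)):
                (C -> !C): β-rule — branch into !C  //  !C.
                  branch 1.1.1.2.1 (add !C):
                    ○ open, literals {A=1, B=1, C=0}.
                  branch 1.1.1.2.2 (add !C):
                    ○ open, literals {A=1, B=1, C=0}.
          branch 1.1.2 (add (!C || !B)):
            (C || (C -> !C)): β-rule — branch into C  //  (C -> !C).
              branch 1.1.2.1 (add C):
                (!C || !B): β-rule — branch into !C  //  !B.
                  branch 1.1.2.1.1 (add !C):
                    × closes — contains both C and !C.
                  branch 1.1.2.1.2 (add !B):
                    × closes — contains both B and !B.
              branch 1.1.2.2 (add (C -> !C)):
                (!C || !B): β-rule — branch into !C  //  !B.
                  branch 1.1.2.2.1 (add !C):
                    (C -> !C): β-rule — branch into !C  //  !C.
                      branch 1.1.2.2.1.1 (add !C):
                        ○ open, literals {A=1, B=1, C=0}.
                      branch 1.1.2.2.1.2 (add !C):
                        ○ open, literals {A=1, B=1, C=0}.
                  branch 1.1.2.2.2 (add !B):
                    × closes — contains both B and !B.
      branch 1.2 (add !(C || (C -> !C)), !B):
        !(C || (C -> !C)): α-rule — add !C, !(C -> !C).
        !(C -> !C): α-rule — add C, !!C.
        × closes — contains both C and !C.
  branch 2 (add !((!C || (!C || !B)) && A), ((C || (C -> !C)) == !B)):
    !((!C || (!C || !B)) && A): β-rule — branch into !(!C || (!C || !B))  //  !A.
      branch 2.1 (add !(!C || (!C || !B))):
        !(!C || (!C || !B)): α-rule — add !!C, !(!C || !B).
        !(!C || !B): α-rule — add !!C, !!B.
        ((C || (C -> !C)) == !B): β-rule — branch into (C || (C -> !C)), !B  //  !(C || (C -> !C)), !!B.
          branch 2.1.1 (add (C || (C -> !C)), !B):
            × closes — contains both B and !B.
          branch 2.1.2 (add !(C || (C -> !C)), !!B):
            !(C || (C -> !C)): α-rule — add !C, !(C -> !C).
            × closes — contains both C and !C.
      branch 2.2 (add !A):
        ((C || (C -> !C)) == !B): β-rule — branch into (C || (C -> !C)), !B  //  !(C || (C -> !C)), !!B.
          branch 2.2.1 (add (C || (C -> !C)), !B):
            (C || (C -> !C)): β-rule — branch into C  //  (C -> !C).
              branch 2.2.1.1 (add C):
                ○ open, literals {A=0, B=0, C=1}.
              branch 2.2.1.2 (add (C -> !C)):
                (C -> !C): β-rule — branch into !C  //  !C.
                  branch 2.2.1.2.1 (add !C):
                    ○ open, literals {A=0, B=0, C=0}.
                  branch 2.2.1.2.2 (add !C):
                    ○ open, literals {A=0, B=0, C=0}.
          branch 2.2.2 (add !(C || (C -> !C)), !!B):
            !(C || (C -> !C)): α-rule — add !C, !(C -> !C).
            !(C -> !C): α-rule — add C, !!C.
            × closes — contains both C and !C.
8 branches closed, 7 open.
An open branch gives a countermodel: A=1, B=1, C=0 (unmentioned atoms arbitrary); under it the original formula is false.

Not valid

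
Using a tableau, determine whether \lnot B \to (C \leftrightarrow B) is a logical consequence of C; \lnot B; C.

Initial set: {C; \lnot B; C; \lnot (\lnot B \to (C \leftrightarrow B))}.
\lnot (\lnot B \to (C \leftrightarrow B)): α-rule — add \lnot B, \lnot (C \leftrightarrow B).
\lnot (C \leftrightarrow B): β-rule — branch into C, \lnot B  //  \lnot C, B.
  branch 1 (add C, \lnot B):
    ○ open, literals {B=0, C=1}.
  branch 2 (add \lnot C, B):
    × closes — contains both C and \lnot C.
1 branch closed, 1 open.
An open branch gives a countermodel: B=0, C=1 (unmentioned atoms arbitrary); the premises hold there but the conclusion fails.

No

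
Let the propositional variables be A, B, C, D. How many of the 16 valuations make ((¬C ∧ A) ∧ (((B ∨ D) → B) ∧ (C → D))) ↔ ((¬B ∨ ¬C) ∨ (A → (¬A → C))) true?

3

Initial set: {(((¬C ∧ A) ∧ (((B ∨ D) → B) ∧ (C → D))) ↔ ((¬B ∨ ¬C) ∨ (A → (¬A → C))))}.
(((¬C ∧ A) ∧ (((B ∨ D) → B) ∧ (C → D))) ↔ ((¬B ∨ ¬C) ∨ (A → (¬A → C)))): β-rule — branch into ((¬C ∧ A) ∧ (((B ∨ D) → B) ∧ (C → D))), ((¬B ∨ ¬C) ∨ (A → (¬A → C)))  //  ¬((¬C ∧ A) ∧ (((B ∨ D) → B) ∧ (C → D))), ¬((¬B ∨ ¬C) ∨ (A → (¬A → C))).
  branch 1 (add ((¬C ∧ A) ∧ (((B ∨ D) → B) ∧ (C → D))), ((¬B ∨ ¬C) ∨ (A → (¬A → C)))):
    ((¬C ∧ A) ∧ (((B ∨ D) → B) ∧ (C → D))): α-rule — add (¬C ∧ A), (((B ∨ D) → B) ∧ (C → D)).
    (¬C ∧ A): α-rule — add ¬C, A.
    (((B ∨ D) → B) ∧ (C → D)): α-rule — add ((B ∨ D) → B), (C → D).
    ((¬B ∨ ¬C) ∨ (A → (¬A → C))): β-rule — branch into (¬B ∨ ¬C)  //  (A → (¬A → C)).
      branch 1.1 (add (¬B ∨ ¬C)):
        ((B ∨ D) → B): β-rule — branch into ¬(B ∨ D)  //  B.
          branch 1.1.1 (add ¬(B ∨ D)):
            ¬(B ∨ D): α-rule — add ¬B, ¬D.
            (C → D): β-rule — branch into ¬C  //  D.
              branch 1.1.1.1 (add ¬C):
                (¬B ∨ ¬C): β-rule — branch into ¬B  //  ¬C.
                  branch 1.1.1.1.1 (add ¬B):
                    ○ open, literals {A=1, B=0, C=0, D=0}.
                  branch 1.1.1.1.2 (add ¬C):
                    ○ open, literals {A=1, B=0, C=0, D=0}.
              branch 1.1.1.2 (add D):
                × closes — contains both D and ¬D.
          branch 1.1.2 (add B):
            (C → D): β-rule — branch into ¬C  //  D.
              branch 1.1.2.1 (add ¬C):
                (¬B ∨ ¬C): β-rule — branch into ¬B  //  ¬C.
                  branch 1.1.2.1.1 (add ¬B):
                    × closes — contains both B and ¬B.
                  branch 1.1.2.1.2 (add ¬C):
                    ○ open, literals {A=1, B=1, C=0}.
              branch 1.1.2.2 (add D):
                (¬B ∨ ¬C): β-rule — branch into ¬B  //  ¬C.
                  branch 1.1.2.2.1 (add ¬B):
                    × closes — contains both B and ¬B.
                  branch 1.1.2.2.2 (add ¬C):
                    ○ open, literals {A=1, B=1, C=0, D=1}.
      branch 1.2 (add (A → (¬A → C))):
        ((B ∨ D) → B): β-rule — branch into ¬(B ∨ D)  //  B.
          branch 1.2.1 (add ¬(B ∨ D)):
            ¬(B ∨ D): α-rule — add ¬B, ¬D.
            (C → D): β-rule — branch into ¬C  //  D.
              branch 1.2.1.1 (add ¬C):
                (A → (¬A → C)): β-rule — branch into ¬A  //  (¬A → C).
                  branch 1.2.1.1.1 (add ¬A):
                    × closes — contains both A and ¬A.
                  branch 1.2.1.1.2 (add (¬A → C)):
                    (¬A → C): β-rule — branch into ¬¬A  //  C.
                      branch 1.2.1.1.2.1 (add ¬¬A):
                        ○ open, literals {A=1, B=0, C=0, D=0}.
                      branch 1.2.1.1.2.2 (add C):
                        × closes — contains both C and ¬C.
              branch 1.2.1.2 (add D):
                × closes — contains both D and ¬D.
          branch 1.2.2 (add B):
            (C → D): β-rule — branch into ¬C  //  D.
              branch 1.2.2.1 (add ¬C):
                (A → (¬A → C)): β-rule — branch into ¬A  //  (¬A → C).
                  branch 1.2.2.1.1 (add ¬A):
                    × closes — contains both A and ¬A.
                  branch 1.2.2.1.2 (add (¬A → C)):
                    (¬A → C): β-rule — branch into ¬¬A  //  C.
                      branch 1.2.2.1.2.1 (add ¬¬A):
                        ○ open, literals {A=1, B=1, C=0}.
                      branch 1.2.2.1.2.2 (add C):
                        × closes — contains both C and ¬C.
              branch 1.2.2.2 (add D):
                (A → (¬A → C)): β-rule — branch into ¬A  //  (¬A → C).
                  branch 1.2.2.2.1 (add ¬A):
                    × closes — contains both A and ¬A.
                  branch 1.2.2.2.2 (add (¬A → C)):
                    (¬A → C): β-rule — branch into ¬¬A  //  C.
                      branch 1.2.2.2.2.1 (add ¬¬A):
                        ○ open, literals {A=1, B=1, C=0, D=1}.
                      branch 1.2.2.2.2.2 (add C):
                        × closes — contains both C and ¬C.
  branch 2 (add ¬((¬C ∧ A) ∧ (((B ∨ D) → B) ∧ (C → D))), ¬((¬B ∨ ¬C) ∨ (A → (¬A → C)))):
    ¬((¬B ∨ ¬C) ∨ (A → (¬A → C))): α-rule — add ¬(¬B ∨ ¬C), ¬(A → (¬A → C)).
    ¬(¬B ∨ ¬C): α-rule — add ¬¬B, ¬¬C.
    ¬(A → (¬A → C)): α-rule — add A, ¬(¬A → C).
    ¬(¬A → C): α-rule — add ¬A, ¬C.
    × closes — contains both A and ¬A.
11 branches closed, 7 open.
Each open branch fixes some atoms; the unmentioned ones are free. Counting distinct full assignments: branch {A=1, B=0, C=0, D=0} (none free) contributes 1 new; branch {A=1, B=0, C=0, D=0} (none free) contributes 0 new; branch {A=1, B=1, C=0} (D) contributes 2 new; branch {A=1, B=1, C=0, D=1} (none free) contributes 0 new; branch {A=1, B=0, C=0, D=0} (none free) contributes 0 new; branch {A=1, B=1, C=0} (D) contributes 0 new; branch {A=1, B=1, C=0, D=1} (none free) contributes 0 new. Total: 3.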